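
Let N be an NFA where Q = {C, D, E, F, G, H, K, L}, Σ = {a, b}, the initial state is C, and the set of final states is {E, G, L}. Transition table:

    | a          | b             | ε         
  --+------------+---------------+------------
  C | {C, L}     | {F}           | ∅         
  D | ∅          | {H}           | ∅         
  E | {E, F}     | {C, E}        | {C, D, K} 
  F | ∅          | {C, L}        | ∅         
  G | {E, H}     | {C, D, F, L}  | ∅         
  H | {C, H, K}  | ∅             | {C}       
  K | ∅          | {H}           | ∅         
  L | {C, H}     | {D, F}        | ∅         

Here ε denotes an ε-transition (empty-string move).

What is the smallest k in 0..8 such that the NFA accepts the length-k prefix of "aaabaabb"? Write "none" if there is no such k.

Start in {C}.
Read 'a': {C} → {C, L}.
None of the earlier sets intersect F, but {C, L} does.

1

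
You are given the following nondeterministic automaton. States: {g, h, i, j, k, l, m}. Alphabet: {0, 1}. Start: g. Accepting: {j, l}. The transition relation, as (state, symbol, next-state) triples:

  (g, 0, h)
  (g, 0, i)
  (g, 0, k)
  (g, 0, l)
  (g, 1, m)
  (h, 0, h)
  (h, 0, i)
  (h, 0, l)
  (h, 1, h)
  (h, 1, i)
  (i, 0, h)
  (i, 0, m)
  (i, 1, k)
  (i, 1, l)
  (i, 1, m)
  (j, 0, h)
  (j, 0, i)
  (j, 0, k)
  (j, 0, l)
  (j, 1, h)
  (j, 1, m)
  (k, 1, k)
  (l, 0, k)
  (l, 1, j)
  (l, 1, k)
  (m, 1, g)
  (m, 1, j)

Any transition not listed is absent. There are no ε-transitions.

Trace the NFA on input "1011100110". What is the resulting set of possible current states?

∅

Start in {g}.
Read '1': g→{m}; now {m}.
Read '0': m→∅; now ∅.
The set is empty and remains empty for the remaining 8 symbols.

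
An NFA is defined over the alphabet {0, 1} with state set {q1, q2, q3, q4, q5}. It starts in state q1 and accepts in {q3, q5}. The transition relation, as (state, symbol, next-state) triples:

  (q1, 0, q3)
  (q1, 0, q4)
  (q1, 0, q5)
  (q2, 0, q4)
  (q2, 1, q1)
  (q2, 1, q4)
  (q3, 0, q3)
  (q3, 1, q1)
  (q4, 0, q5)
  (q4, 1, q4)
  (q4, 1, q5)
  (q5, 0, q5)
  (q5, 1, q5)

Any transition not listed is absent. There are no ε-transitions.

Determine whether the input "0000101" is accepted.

Start in {q1}.
Read '0': q1→{q3, q4, q5}; now {q3, q4, q5}.
Read '0': q3→{q3}, q4→{q5}, q5→{q5}; now {q3, q5}.
Read '0': q3→{q3}, q5→{q5}; now {q3, q5}.
Read '0': q3→{q3}, q5→{q5}; now {q3, q5}.
Read '1': q3→{q1}, q5→{q5}; now {q1, q5}.
Read '0': q1→{q3, q4, q5}, q5→{q5}; now {q3, q4, q5}.
Read '1': q3→{q1}, q4→{q4, q5}, q5→{q5}; now {q1, q4, q5}.
The final set {q1, q4, q5} contains the accepting state q5.

Yes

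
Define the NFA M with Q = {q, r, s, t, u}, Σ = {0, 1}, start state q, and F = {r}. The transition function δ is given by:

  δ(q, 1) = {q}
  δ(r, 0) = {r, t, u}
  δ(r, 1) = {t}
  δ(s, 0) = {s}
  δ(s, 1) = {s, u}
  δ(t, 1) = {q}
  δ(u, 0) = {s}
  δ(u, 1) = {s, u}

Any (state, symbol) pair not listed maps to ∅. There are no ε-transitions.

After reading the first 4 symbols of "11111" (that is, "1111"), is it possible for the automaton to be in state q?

Start in {q}.
Read '1': q→{q}; now {q}.
Read '1': q→{q}; now {q}.
Read '1': q→{q}; now {q}.
Read '1': q→{q}; now {q}.
State q is in {q}.

Yes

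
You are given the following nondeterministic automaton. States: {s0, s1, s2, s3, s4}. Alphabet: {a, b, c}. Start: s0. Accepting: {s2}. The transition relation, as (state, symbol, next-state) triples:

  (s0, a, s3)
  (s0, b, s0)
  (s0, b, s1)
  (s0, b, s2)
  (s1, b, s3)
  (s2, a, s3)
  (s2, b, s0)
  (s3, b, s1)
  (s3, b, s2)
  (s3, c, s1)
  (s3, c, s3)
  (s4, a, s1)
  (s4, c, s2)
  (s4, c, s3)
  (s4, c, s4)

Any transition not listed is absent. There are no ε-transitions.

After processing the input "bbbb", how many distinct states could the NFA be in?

Start in {s0}.
Read 'b': s0→{s0, s1, s2}; now {s0, s1, s2}.
Read 'b': s0→{s0, s1, s2}, s1→{s3}, s2→{s0}; now {s0, s1, s2, s3}.
Read 'b': s0→{s0, s1, s2}, s1→{s3}, s2→{s0}, s3→{s1, s2}; now {s0, s1, s2, s3}.
Read 'b': s0→{s0, s1, s2}, s1→{s3}, s2→{s0}, s3→{s1, s2}; now {s0, s1, s2, s3}.
That set has 4 states.

4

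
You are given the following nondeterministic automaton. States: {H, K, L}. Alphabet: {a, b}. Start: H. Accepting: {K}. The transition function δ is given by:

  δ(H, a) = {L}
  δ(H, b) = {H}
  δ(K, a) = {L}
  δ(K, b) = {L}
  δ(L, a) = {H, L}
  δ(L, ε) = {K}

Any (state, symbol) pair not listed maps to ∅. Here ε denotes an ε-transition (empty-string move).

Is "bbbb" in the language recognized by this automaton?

No

Start in {H}.
Read 'b': H→{H}; now {H}.
Read 'b': H→{H}; now {H}.
Read 'b': H→{H}; now {H}.
Read 'b': H→{H}; now {H}.
The final set {H} contains no accepting state.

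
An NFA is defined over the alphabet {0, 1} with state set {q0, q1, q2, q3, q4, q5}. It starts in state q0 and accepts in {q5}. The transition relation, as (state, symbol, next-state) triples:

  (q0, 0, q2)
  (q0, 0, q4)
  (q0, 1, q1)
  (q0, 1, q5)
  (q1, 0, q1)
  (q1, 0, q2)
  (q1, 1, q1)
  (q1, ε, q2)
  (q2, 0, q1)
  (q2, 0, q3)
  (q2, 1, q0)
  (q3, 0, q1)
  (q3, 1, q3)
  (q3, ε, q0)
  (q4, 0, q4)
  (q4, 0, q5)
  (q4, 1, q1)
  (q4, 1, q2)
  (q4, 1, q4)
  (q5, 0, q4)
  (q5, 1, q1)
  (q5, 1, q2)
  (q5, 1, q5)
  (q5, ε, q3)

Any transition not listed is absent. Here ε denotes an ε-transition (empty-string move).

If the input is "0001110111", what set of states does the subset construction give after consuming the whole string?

Start in {q0}.
Read '0': {q0} → {q2, q4}.
Read '0': {q2, q4} → {q0, q1, q2, q3, q4, q5}.
Read '0': {q0, q1, q2, q3, q4, q5} → {q0, q1, q2, q3, q4, q5}.
Read '1': {q0, q1, q2, q3, q4, q5} → {q0, q1, q2, q3, q4, q5}.
Read '1': {q0, q1, q2, q3, q4, q5} → {q0, q1, q2, q3, q4, q5}.
Read '1': {q0, q1, q2, q3, q4, q5} → {q0, q1, q2, q3, q4, q5}.
Read '0': {q0, q1, q2, q3, q4, q5} → {q0, q1, q2, q3, q4, q5}.
Read '1': {q0, q1, q2, q3, q4, q5} → {q0, q1, q2, q3, q4, q5}.
Read '1': {q0, q1, q2, q3, q4, q5} → {q0, q1, q2, q3, q4, q5}.
Read '1': {q0, q1, q2, q3, q4, q5} → {q0, q1, q2, q3, q4, q5}.

{q0, q1, q2, q3, q4, q5}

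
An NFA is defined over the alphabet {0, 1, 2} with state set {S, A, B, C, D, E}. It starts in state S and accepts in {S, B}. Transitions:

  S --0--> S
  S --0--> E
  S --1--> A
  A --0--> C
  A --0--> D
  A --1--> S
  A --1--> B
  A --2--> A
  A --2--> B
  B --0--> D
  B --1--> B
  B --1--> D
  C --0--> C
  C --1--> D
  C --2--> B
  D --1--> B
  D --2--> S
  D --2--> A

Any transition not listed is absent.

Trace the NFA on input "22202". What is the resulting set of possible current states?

Start in {S}.
Read '2': S→∅; now ∅.
The set is empty and remains empty for the remaining 4 symbols.

∅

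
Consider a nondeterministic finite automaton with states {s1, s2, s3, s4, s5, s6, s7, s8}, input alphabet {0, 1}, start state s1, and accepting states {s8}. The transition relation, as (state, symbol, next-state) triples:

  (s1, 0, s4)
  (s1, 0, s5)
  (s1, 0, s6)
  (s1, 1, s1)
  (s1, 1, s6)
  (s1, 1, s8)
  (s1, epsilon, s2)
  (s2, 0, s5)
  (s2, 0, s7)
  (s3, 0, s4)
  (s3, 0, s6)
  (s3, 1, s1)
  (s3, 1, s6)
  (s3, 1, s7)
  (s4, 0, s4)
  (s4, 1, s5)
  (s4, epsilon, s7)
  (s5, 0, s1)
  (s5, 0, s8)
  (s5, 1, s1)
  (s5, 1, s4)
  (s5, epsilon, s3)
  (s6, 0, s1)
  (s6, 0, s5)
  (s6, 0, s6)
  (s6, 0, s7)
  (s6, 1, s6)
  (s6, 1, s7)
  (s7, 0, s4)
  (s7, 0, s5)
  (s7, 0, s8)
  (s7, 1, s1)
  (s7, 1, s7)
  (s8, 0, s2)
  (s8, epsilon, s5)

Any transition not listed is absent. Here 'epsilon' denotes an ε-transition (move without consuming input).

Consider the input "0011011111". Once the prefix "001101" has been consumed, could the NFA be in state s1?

Yes

Start: ε-closure({s1}) = {s1, s2}.
Read '0': s1→{s4, s5, s6}, s2→{s5, s7}; union {s4, s5, s6, s7}; ε-closure = {s3, s4, s5, s6, s7}.
Read '0': s3→{s4, s6}, s4→{s4}, s5→{s1, s8}, s6→{s1, s5, s6, s7}, s7→{s4, s5, s8}; union {s1, s4, s5, s6, s7, s8}; ε-closure = {s1, s2, s3, s4, s5, s6, s7, s8}.
Read '1': s1→{s1, s6, s8}, s2→∅, s3→{s1, s6, s7}, s4→{s5}, s5→{s1, s4}, s6→{s6, s7}, s7→{s1, s7}, s8→∅; union {s1, s4, s5, s6, s7, s8}; ε-closure = {s1, s2, s3, s4, s5, s6, s7, s8}.
Read '1': s1→{s1, s6, s8}, s2→∅, s3→{s1, s6, s7}, s4→{s5}, s5→{s1, s4}, s6→{s6, s7}, s7→{s1, s7}, s8→∅; union {s1, s4, s5, s6, s7, s8}; ε-closure = {s1, s2, s3, s4, s5, s6, s7, s8}.
Read '0': s1→{s4, s5, s6}, s2→{s5, s7}, s3→{s4, s6}, s4→{s4}, s5→{s1, s8}, s6→{s1, s5, s6, s7}, s7→{s4, s5, s8}, s8→{s2}; union {s1, s2, s4, s5, s6, s7, s8}; ε-closure = {s1, s2, s3, s4, s5, s6, s7, s8}.
Read '1': s1→{s1, s6, s8}, s2→∅, s3→{s1, s6, s7}, s4→{s5}, s5→{s1, s4}, s6→{s6, s7}, s7→{s1, s7}, s8→∅; union {s1, s4, s5, s6, s7, s8}; ε-closure = {s1, s2, s3, s4, s5, s6, s7, s8}.
State s1 is in {s1, s2, s3, s4, s5, s6, s7, s8}.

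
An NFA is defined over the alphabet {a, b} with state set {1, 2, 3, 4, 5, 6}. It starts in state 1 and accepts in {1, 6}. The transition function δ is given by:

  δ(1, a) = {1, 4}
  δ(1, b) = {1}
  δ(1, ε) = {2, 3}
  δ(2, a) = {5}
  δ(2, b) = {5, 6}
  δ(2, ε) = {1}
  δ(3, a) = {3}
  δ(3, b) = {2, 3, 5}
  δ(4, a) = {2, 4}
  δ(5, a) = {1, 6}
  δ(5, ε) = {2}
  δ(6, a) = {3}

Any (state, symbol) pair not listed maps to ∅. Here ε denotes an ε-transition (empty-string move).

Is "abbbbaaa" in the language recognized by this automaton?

Yes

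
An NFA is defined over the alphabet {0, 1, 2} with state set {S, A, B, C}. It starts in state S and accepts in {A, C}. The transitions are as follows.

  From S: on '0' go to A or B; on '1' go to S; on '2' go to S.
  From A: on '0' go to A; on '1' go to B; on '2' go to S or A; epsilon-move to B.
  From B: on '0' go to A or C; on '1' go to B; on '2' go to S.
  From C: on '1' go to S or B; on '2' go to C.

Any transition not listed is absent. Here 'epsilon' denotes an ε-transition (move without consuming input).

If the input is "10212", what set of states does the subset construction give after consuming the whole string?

{S}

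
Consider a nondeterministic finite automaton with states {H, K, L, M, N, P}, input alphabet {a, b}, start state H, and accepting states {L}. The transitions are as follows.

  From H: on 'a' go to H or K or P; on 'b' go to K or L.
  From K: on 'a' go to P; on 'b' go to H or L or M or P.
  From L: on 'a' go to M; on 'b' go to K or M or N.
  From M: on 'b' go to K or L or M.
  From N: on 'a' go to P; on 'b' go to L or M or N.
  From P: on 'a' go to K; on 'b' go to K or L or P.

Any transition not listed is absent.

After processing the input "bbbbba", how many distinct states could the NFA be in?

Start in {H}.
Read 'b': {H} → {K, L}.
Read 'b': {K, L} → {H, K, L, M, N, P}.
Read 'b': {H, K, L, M, N, P} → {H, K, L, M, N, P}.
Read 'b': {H, K, L, M, N, P} → {H, K, L, M, N, P}.
Read 'b': {H, K, L, M, N, P} → {H, K, L, M, N, P}.
Read 'a': {H, K, L, M, N, P} → {H, K, M, P}.
That set has 4 states.

4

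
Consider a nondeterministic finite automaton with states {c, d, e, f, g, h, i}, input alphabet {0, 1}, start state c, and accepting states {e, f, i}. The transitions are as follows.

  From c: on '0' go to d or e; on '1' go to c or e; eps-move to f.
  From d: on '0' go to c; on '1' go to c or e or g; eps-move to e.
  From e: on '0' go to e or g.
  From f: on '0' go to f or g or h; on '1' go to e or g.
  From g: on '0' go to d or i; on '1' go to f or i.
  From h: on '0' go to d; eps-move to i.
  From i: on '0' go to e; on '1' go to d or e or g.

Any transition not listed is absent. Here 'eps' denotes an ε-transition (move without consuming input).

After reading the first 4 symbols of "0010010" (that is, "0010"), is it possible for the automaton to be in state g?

Start: ε-closure({c}) = {c, f}.
Read '0': {c, f} → {d, e, f, g, h, i}.
Read '0': {d, e, f, g, h, i} → {c, d, e, f, g, h, i}.
Read '1': {c, d, e, f, g, h, i} → {c, d, e, f, g, i}.
Read '0': {c, d, e, f, g, i} → {c, d, e, f, g, h, i}.
State g is in {c, d, e, f, g, h, i}.

Yes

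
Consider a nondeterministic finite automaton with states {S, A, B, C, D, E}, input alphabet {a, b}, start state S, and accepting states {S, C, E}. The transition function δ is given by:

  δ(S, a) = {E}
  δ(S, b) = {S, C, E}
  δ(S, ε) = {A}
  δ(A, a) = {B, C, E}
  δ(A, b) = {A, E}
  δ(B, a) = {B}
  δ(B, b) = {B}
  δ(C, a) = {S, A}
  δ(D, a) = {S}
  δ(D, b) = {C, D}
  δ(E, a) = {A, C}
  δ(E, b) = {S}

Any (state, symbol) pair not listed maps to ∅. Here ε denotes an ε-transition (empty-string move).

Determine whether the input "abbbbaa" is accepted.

Yes

Start: ε-closure({S}) = {S, A}.
Read 'a': S→{E}, A→{B, C, E}; now {B, C, E}.
Read 'b': B→{B}, C→∅, E→{S}; union {S, B}; ε-closure = {S, A, B}.
Read 'b': S→{S, C, E}, A→{A, E}, B→{B}; now {S, A, B, C, E}.
Read 'b': S→{S, C, E}, A→{A, E}, B→{B}, C→∅, E→{S}; now {S, A, B, C, E}.
Read 'b': S→{S, C, E}, A→{A, E}, B→{B}, C→∅, E→{S}; now {S, A, B, C, E}.
Read 'a': S→{E}, A→{B, C, E}, B→{B}, C→{S, A}, E→{A, C}; now {S, A, B, C, E}.
Read 'a': S→{E}, A→{B, C, E}, B→{B}, C→{S, A}, E→{A, C}; now {S, A, B, C, E}.
The final set {S, A, B, C, E} contains the accepting states S, C, E.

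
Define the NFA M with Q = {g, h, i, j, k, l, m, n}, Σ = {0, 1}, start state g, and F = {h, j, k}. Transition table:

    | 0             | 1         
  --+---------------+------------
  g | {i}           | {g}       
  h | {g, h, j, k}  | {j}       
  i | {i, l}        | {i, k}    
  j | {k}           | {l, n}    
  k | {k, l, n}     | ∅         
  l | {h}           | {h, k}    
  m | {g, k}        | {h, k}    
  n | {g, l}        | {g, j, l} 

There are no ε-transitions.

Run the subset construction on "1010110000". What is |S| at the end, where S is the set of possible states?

7

Start in {g}.
Read '1': {g} → {g}.
Read '0': {g} → {i}.
Read '1': {i} → {i, k}.
Read '0': {i, k} → {i, k, l, n}.
Read '1': {i, k, l, n} → {g, h, i, j, k, l}.
Read '1': {g, h, i, j, k, l} → {g, h, i, j, k, l, n}.
Read '0': {g, h, i, j, k, l, n} → {g, h, i, j, k, l, n}.
Read '0': {g, h, i, j, k, l, n} → {g, h, i, j, k, l, n}.
Read '0': {g, h, i, j, k, l, n} → {g, h, i, j, k, l, n}.
Read '0': {g, h, i, j, k, l, n} → {g, h, i, j, k, l, n}.
That set has 7 states.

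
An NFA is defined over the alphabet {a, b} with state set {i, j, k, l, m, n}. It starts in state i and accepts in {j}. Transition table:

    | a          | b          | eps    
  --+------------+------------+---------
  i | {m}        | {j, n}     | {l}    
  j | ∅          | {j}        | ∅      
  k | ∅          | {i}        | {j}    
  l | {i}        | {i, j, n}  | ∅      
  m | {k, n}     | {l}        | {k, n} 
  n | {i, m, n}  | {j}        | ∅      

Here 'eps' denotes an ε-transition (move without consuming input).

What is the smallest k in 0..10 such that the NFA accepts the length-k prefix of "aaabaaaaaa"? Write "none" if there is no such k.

1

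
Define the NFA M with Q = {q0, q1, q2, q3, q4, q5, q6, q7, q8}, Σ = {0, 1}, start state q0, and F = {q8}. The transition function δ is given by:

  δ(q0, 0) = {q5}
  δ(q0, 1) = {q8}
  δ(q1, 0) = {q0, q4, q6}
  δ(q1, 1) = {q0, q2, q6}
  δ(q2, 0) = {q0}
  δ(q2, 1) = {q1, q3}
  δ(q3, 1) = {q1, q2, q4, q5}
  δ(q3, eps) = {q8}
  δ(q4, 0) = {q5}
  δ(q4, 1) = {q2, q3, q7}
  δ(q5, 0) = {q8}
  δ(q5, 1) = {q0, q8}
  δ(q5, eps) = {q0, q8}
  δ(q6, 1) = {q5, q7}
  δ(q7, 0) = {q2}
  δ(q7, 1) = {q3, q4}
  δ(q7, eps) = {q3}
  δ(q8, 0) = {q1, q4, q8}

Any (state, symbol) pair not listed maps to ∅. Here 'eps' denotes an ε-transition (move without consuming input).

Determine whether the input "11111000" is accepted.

No

Start in {q0}.
Read '1': q0→{q8}; now {q8}.
Read '1': q8→∅; now ∅.
The set is empty and remains empty for the remaining 6 symbols.
The final set ∅ contains no accepting state.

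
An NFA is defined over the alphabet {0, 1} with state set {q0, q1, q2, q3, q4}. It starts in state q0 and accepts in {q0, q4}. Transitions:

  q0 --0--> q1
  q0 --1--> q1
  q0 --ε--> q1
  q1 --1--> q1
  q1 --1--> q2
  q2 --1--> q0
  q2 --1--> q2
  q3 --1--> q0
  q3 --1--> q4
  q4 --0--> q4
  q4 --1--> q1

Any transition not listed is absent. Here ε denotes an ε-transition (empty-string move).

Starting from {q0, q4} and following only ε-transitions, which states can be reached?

Begin with {q0, q4}.
ε-move q0 → q1; add q1.

{q0, q1, q4}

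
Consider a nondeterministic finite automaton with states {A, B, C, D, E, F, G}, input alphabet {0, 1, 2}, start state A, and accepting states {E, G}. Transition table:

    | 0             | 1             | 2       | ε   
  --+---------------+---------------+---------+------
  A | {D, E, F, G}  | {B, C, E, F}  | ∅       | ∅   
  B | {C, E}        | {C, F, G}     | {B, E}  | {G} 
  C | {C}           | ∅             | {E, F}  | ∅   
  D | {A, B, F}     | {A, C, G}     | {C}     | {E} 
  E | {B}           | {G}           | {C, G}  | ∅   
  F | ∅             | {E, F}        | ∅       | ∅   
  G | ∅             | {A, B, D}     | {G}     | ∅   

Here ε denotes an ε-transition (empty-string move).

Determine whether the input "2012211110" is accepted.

No

Start in {A}.
Read '2': {A} → ∅.
The set is empty and remains empty for the remaining 9 symbols.
The final set ∅ contains no accepting state.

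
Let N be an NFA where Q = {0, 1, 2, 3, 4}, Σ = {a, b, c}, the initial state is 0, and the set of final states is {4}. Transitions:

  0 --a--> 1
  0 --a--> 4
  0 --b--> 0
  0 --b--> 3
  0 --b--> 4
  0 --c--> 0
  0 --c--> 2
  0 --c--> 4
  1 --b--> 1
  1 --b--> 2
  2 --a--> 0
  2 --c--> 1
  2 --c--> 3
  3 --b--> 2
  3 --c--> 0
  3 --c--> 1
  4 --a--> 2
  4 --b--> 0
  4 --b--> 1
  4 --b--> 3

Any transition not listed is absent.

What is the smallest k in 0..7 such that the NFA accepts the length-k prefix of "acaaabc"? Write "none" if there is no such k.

Start in {0}.
Read 'a': 0→{1, 4}; now {1, 4}.
None of the earlier sets intersect F, but {1, 4} does.

1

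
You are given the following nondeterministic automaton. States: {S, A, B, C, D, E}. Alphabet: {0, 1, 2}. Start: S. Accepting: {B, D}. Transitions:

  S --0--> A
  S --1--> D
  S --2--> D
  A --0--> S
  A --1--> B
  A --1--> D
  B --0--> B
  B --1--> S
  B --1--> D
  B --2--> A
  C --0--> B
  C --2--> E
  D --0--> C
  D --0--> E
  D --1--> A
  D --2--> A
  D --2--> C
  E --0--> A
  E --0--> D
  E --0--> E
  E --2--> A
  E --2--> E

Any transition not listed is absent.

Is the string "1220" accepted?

Yes

Start in {S}.
Read '1': S→{D}; now {D}.
Read '2': D→{A, C}; now {A, C}.
Read '2': A→∅, C→{E}; now {E}.
Read '0': E→{A, D, E}; now {A, D, E}.
The final set {A, D, E} contains the accepting state D.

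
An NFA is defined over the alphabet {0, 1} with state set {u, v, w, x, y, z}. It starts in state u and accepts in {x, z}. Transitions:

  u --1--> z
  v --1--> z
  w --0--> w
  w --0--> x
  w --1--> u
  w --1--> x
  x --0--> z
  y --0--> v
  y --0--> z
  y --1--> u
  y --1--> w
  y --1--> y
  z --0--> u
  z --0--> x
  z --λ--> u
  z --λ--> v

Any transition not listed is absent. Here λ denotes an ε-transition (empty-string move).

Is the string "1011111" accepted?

Start in {u}.
Read '1': {u} → {u, v, z}.
Read '0': {u, v, z} → {u, x}.
Read '1': {u, x} → {u, v, z}.
Read '1': {u, v, z} → {u, v, z}.
Read '1': {u, v, z} → {u, v, z}.
Read '1': {u, v, z} → {u, v, z}.
Read '1': {u, v, z} → {u, v, z}.
The final set {u, v, z} contains the accepting state z.

Yes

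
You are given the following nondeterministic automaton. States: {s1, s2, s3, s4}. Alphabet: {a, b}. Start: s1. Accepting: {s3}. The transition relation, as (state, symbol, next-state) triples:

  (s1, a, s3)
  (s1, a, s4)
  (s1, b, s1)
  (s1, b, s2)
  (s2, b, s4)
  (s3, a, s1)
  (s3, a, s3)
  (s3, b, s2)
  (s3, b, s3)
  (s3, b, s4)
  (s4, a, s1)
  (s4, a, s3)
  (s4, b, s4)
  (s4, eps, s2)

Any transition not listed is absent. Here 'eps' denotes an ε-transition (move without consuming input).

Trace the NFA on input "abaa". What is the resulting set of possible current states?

{s1, s2, s3, s4}

Start in {s1}.
Read 'a': {s1} → {s2, s3, s4}.
Read 'b': {s2, s3, s4} → {s2, s3, s4}.
Read 'a': {s2, s3, s4} → {s1, s3}.
Read 'a': {s1, s3} → {s1, s2, s3, s4}.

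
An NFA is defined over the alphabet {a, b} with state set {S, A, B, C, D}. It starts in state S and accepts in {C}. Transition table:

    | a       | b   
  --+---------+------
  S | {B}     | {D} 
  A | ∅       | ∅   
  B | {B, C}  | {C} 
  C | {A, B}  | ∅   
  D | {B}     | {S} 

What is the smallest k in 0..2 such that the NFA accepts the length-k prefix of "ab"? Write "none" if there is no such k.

2

Start in {S}.
Read 'a': {S} → {B}.
Read 'b': {B} → {C}.
None of the earlier sets intersect F, but {C} does.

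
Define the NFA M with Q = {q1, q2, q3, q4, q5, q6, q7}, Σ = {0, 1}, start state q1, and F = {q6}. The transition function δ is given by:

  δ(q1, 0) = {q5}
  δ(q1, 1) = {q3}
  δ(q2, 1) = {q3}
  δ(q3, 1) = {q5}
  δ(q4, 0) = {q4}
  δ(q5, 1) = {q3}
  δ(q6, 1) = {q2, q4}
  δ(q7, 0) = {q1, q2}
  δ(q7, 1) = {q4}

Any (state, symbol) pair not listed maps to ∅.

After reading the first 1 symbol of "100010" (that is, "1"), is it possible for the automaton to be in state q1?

No

Start in {q1}.
Read '1': q1→{q3}; now {q3}.
State q1 is not in {q3}.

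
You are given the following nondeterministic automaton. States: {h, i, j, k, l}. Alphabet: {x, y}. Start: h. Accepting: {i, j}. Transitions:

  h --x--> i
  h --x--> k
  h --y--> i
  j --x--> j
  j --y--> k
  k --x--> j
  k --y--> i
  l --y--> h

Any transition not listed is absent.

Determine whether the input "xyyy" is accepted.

No

Start in {h}.
Read 'x': {h} → {i, k}.
Read 'y': {i, k} → {i}.
Read 'y': {i} → ∅.
The set is empty and remains empty for the remaining 1 symbol.
The final set ∅ contains no accepting state.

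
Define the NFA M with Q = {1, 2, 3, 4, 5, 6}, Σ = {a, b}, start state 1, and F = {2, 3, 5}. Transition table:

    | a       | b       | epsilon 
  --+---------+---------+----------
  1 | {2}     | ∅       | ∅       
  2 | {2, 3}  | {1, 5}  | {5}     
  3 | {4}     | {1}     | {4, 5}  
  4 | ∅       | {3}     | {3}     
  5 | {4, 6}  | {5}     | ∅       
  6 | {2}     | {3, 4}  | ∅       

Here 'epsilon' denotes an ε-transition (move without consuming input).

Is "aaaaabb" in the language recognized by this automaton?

Yes

Start in {1}.
Read 'a': 1→{2}; union {2}; ε-closure = {2, 5}.
Read 'a': 2→{2, 3}, 5→{4, 6}; union {2, 3, 4, 6}; ε-closure = {2, 3, 4, 5, 6}.
Read 'a': 2→{2, 3}, 3→{4}, 4→∅, 5→{4, 6}, 6→{2}; union {2, 3, 4, 6}; ε-closure = {2, 3, 4, 5, 6}.
Read 'a': 2→{2, 3}, 3→{4}, 4→∅, 5→{4, 6}, 6→{2}; union {2, 3, 4, 6}; ε-closure = {2, 3, 4, 5, 6}.
Read 'a': 2→{2, 3}, 3→{4}, 4→∅, 5→{4, 6}, 6→{2}; union {2, 3, 4, 6}; ε-closure = {2, 3, 4, 5, 6}.
Read 'b': 2→{1, 5}, 3→{1}, 4→{3}, 5→{5}, 6→{3, 4}; now {1, 3, 4, 5}.
Read 'b': 1→∅, 3→{1}, 4→{3}, 5→{5}; union {1, 3, 5}; ε-closure = {1, 3, 4, 5}.
The final set {1, 3, 4, 5} contains the accepting states 3, 5.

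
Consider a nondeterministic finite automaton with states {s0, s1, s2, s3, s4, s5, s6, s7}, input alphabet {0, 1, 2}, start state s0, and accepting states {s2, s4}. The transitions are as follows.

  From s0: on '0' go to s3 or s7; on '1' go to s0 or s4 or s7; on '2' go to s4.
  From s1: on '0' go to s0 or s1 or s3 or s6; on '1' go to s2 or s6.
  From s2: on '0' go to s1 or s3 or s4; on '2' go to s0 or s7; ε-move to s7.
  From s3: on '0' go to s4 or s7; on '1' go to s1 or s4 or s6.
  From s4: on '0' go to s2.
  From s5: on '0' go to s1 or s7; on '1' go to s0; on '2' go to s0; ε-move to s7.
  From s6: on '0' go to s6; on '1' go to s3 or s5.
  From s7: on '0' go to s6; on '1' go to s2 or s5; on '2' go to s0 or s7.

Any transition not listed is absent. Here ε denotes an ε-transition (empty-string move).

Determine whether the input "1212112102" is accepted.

No

Start in {s0}.
Read '1': s0→{s0, s4, s7}; now {s0, s4, s7}.
Read '2': s0→{s4}, s4→∅, s7→{s0, s7}; now {s0, s4, s7}.
Read '1': s0→{s0, s4, s7}, s4→∅, s7→{s2, s5}; now {s0, s2, s4, s5, s7}.
Read '2': s0→{s4}, s2→{s0, s7}, s4→∅, s5→{s0}, s7→{s0, s7}; now {s0, s4, s7}.
Read '1': s0→{s0, s4, s7}, s4→∅, s7→{s2, s5}; now {s0, s2, s4, s5, s7}.
Read '1': s0→{s0, s4, s7}, s2→∅, s4→∅, s5→{s0}, s7→{s2, s5}; now {s0, s2, s4, s5, s7}.
Read '2': s0→{s4}, s2→{s0, s7}, s4→∅, s5→{s0}, s7→{s0, s7}; now {s0, s4, s7}.
Read '1': s0→{s0, s4, s7}, s4→∅, s7→{s2, s5}; now {s0, s2, s4, s5, s7}.
Read '0': s0→{s3, s7}, s2→{s1, s3, s4}, s4→{s2}, s5→{s1, s7}, s7→{s6}; now {s1, s2, s3, s4, s6, s7}.
Read '2': s1→∅, s2→{s0, s7}, s3→∅, s4→∅, s6→∅, s7→{s0, s7}; now {s0, s7}.
The final set {s0, s7} contains no accepting state.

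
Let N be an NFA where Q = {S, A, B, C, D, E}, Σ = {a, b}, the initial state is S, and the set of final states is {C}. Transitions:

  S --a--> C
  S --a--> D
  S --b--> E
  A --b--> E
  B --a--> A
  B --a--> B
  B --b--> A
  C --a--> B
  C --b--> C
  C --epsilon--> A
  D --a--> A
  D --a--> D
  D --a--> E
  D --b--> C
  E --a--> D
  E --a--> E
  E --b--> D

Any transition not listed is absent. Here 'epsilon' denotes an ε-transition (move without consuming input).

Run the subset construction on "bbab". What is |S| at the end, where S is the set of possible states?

4

Start in {S}.
Read 'b': S→{E}; now {E}.
Read 'b': E→{D}; now {D}.
Read 'a': D→{A, D, E}; now {A, D, E}.
Read 'b': A→{E}, D→{C}, E→{D}; union {C, D, E}; ε-closure = {A, C, D, E}.
That set has 4 states.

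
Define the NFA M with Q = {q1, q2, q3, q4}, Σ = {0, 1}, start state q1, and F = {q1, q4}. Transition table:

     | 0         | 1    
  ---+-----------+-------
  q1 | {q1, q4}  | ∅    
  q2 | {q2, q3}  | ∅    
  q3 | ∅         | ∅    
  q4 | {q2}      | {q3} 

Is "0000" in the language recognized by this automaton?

Yes

Start in {q1}.
Read '0': q1→{q1, q4}; now {q1, q4}.
Read '0': q1→{q1, q4}, q4→{q2}; now {q1, q2, q4}.
Read '0': q1→{q1, q4}, q2→{q2, q3}, q4→{q2}; now {q1, q2, q3, q4}.
Read '0': q1→{q1, q4}, q2→{q2, q3}, q3→∅, q4→{q2}; now {q1, q2, q3, q4}.
The final set {q1, q2, q3, q4} contains the accepting states q1, q4.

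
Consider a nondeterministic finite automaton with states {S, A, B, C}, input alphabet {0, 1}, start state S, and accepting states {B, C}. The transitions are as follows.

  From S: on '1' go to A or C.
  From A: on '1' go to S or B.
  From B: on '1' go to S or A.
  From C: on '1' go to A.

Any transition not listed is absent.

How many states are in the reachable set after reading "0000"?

Start in {S}.
Read '0': S→∅; now ∅.
The set is empty and remains empty for the remaining 3 symbols.
That set has 0 states.

0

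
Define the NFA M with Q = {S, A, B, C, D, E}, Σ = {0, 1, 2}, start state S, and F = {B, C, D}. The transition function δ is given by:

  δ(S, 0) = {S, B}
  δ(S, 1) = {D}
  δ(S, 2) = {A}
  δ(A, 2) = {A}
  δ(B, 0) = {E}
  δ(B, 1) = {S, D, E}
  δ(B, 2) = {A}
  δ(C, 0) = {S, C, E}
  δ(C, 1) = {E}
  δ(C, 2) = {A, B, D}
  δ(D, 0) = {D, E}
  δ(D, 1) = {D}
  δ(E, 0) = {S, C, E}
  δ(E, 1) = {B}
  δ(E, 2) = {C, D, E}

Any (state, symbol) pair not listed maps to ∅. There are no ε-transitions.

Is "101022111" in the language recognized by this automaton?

Start in {S}.
Read '1': {S} → {D}.
Read '0': {D} → {D, E}.
Read '1': {D, E} → {B, D}.
Read '0': {B, D} → {D, E}.
Read '2': {D, E} → {C, D, E}.
Read '2': {C, D, E} → {A, B, C, D, E}.
Read '1': {A, B, C, D, E} → {S, B, D, E}.
Read '1': {S, B, D, E} → {S, B, D, E}.
Read '1': {S, B, D, E} → {S, B, D, E}.
The final set {S, B, D, E} contains the accepting states B, D.

Yes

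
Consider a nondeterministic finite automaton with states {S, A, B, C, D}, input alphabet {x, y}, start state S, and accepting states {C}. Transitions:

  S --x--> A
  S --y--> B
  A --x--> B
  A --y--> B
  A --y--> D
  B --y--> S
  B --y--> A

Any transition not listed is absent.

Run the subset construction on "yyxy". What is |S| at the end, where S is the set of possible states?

Start in {S}.
Read 'y': {S} → {B}.
Read 'y': {B} → {S, A}.
Read 'x': {S, A} → {A, B}.
Read 'y': {A, B} → {S, A, B, D}.
That set has 4 states.

4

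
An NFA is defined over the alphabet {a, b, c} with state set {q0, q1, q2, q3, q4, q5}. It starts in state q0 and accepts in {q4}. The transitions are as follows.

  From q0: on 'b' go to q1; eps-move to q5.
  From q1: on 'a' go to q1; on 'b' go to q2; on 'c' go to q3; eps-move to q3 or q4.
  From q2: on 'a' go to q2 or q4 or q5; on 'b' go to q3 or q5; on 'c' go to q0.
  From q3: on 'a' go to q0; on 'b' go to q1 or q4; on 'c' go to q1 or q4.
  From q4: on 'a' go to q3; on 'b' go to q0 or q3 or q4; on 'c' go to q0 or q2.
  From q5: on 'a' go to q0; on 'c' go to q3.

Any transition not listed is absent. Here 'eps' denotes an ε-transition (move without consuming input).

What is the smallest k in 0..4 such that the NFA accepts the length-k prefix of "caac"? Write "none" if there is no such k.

Start: ε-closure({q0}) = {q0, q5}.
Read 'c': {q0, q5} → {q3}.
Read 'a': {q3} → {q0, q5}.
Read 'a': {q0, q5} → {q0, q5}.
Read 'c': {q0, q5} → {q3}.
No reachable set along the way intersects F.

none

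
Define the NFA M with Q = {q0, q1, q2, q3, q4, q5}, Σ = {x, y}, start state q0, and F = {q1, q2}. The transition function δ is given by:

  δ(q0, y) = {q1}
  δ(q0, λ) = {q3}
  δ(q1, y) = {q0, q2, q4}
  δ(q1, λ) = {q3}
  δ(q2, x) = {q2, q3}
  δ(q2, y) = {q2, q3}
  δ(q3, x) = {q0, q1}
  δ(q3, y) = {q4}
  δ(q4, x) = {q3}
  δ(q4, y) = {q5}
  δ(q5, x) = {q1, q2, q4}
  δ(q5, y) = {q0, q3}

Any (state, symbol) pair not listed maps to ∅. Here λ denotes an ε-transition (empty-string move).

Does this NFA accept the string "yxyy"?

Yes

Start: ε-closure({q0}) = {q0, q3}.
Read 'y': q0→{q1}, q3→{q4}; union {q1, q4}; ε-closure = {q1, q3, q4}.
Read 'x': q1→∅, q3→{q0, q1}, q4→{q3}; now {q0, q1, q3}.
Read 'y': q0→{q1}, q1→{q0, q2, q4}, q3→{q4}; union {q0, q1, q2, q4}; ε-closure = {q0, q1, q2, q3, q4}.
Read 'y': q0→{q1}, q1→{q0, q2, q4}, q2→{q2, q3}, q3→{q4}, q4→{q5}; now {q0, q1, q2, q3, q4, q5}.
The final set {q0, q1, q2, q3, q4, q5} contains the accepting states q1, q2.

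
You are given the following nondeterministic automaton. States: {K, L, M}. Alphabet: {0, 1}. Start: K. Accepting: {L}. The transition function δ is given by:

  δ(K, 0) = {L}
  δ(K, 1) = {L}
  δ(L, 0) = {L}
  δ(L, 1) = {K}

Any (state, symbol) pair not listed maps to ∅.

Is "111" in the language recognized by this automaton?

Yes

Start in {K}.
Read '1': K→{L}; now {L}.
Read '1': L→{K}; now {K}.
Read '1': K→{L}; now {L}.
The final set {L} contains the accepting state L.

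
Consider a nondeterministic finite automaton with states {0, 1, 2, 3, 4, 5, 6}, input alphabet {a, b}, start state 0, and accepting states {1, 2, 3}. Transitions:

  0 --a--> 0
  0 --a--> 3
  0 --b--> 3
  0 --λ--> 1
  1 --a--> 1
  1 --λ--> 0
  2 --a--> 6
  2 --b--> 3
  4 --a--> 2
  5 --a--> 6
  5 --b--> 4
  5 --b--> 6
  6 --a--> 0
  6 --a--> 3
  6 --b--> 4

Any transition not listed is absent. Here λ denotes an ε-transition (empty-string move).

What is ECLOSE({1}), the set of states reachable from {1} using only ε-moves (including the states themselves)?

Begin with {1}.
ε-move 1 → 0; add 0.

{0, 1}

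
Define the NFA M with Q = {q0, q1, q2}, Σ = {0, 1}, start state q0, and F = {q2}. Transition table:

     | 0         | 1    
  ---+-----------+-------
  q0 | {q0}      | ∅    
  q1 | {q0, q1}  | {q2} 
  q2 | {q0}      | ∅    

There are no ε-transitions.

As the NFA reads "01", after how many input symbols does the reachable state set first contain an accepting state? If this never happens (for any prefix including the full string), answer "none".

none

Start in {q0}.
Read '0': {q0} → {q0}.
Read '1': {q0} → ∅.
No reachable set along the way intersects F.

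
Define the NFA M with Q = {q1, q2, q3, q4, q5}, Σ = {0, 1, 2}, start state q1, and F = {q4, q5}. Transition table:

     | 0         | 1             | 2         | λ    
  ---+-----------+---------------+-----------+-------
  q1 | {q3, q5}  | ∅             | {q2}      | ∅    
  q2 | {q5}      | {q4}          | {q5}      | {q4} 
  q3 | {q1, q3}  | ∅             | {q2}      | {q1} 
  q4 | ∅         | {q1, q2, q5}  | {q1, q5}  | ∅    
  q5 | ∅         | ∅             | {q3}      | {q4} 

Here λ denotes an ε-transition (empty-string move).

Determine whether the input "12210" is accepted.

Start in {q1}.
Read '1': q1→∅; now ∅.
The set is empty and remains empty for the remaining 4 symbols.
The final set ∅ contains no accepting state.

No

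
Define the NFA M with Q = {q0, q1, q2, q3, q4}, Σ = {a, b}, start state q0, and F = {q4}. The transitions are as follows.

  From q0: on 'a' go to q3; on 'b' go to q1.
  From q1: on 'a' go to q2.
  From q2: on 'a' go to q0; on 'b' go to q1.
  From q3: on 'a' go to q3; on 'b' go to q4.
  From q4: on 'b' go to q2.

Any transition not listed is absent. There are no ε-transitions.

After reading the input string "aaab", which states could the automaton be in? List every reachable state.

Start in {q0}.
Read 'a': {q0} → {q3}.
Read 'a': {q3} → {q3}.
Read 'a': {q3} → {q3}.
Read 'b': {q3} → {q4}.

{q4}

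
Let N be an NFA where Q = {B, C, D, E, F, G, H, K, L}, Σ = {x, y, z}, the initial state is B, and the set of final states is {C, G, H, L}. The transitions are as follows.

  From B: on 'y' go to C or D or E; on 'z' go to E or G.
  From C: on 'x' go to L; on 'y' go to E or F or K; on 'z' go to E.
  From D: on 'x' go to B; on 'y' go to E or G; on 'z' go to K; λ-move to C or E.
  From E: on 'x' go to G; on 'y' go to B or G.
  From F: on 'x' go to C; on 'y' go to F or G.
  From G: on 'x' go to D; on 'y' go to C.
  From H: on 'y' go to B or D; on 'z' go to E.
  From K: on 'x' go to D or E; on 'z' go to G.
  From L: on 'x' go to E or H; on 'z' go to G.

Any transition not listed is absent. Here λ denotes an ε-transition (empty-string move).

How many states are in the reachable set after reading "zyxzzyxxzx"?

1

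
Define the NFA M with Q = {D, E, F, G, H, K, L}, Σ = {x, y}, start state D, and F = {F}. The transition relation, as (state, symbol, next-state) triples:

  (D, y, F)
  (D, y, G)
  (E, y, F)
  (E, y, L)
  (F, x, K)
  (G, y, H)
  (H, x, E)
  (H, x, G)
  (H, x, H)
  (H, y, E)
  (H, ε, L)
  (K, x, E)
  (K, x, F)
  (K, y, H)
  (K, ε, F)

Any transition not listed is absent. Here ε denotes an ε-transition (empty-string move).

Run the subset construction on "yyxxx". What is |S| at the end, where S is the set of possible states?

Start in {D}.
Read 'y': {D} → {F, G}.
Read 'y': {F, G} → {H, L}.
Read 'x': {H, L} → {E, G, H, L}.
Read 'x': {E, G, H, L} → {E, G, H, L}.
Read 'x': {E, G, H, L} → {E, G, H, L}.
That set has 4 states.

4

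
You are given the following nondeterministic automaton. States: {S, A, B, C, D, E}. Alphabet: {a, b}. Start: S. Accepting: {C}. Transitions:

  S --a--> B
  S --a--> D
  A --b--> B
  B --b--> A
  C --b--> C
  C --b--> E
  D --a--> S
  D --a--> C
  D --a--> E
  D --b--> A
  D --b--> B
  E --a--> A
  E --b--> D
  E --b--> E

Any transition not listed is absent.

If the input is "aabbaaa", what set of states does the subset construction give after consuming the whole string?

{S, C, E}

Start in {S}.
Read 'a': {S} → {B, D}.
Read 'a': {B, D} → {S, C, E}.
Read 'b': {S, C, E} → {C, D, E}.
Read 'b': {C, D, E} → {A, B, C, D, E}.
Read 'a': {A, B, C, D, E} → {S, A, C, E}.
Read 'a': {S, A, C, E} → {A, B, D}.
Read 'a': {A, B, D} → {S, C, E}.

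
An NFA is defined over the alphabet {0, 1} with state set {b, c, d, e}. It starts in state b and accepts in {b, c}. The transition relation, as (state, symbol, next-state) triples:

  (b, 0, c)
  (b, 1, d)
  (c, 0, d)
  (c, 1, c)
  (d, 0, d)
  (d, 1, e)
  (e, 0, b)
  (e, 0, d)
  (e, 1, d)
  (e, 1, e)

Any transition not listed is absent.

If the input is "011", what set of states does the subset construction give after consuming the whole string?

{c}

Start in {b}.
Read '0': {b} → {c}.
Read '1': {c} → {c}.
Read '1': {c} → {c}.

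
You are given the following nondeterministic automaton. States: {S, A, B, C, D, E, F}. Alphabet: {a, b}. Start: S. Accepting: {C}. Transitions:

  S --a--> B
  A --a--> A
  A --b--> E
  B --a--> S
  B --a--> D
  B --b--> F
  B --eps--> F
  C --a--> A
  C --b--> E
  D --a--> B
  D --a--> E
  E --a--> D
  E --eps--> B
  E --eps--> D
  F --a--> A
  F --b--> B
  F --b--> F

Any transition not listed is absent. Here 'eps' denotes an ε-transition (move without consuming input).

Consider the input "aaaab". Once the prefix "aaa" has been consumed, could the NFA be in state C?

Start in {S}.
Read 'a': {S} → {B, F}.
Read 'a': {B, F} → {S, A, D}.
Read 'a': {S, A, D} → {A, B, D, E, F}.
State C is not in {A, B, D, E, F}.

No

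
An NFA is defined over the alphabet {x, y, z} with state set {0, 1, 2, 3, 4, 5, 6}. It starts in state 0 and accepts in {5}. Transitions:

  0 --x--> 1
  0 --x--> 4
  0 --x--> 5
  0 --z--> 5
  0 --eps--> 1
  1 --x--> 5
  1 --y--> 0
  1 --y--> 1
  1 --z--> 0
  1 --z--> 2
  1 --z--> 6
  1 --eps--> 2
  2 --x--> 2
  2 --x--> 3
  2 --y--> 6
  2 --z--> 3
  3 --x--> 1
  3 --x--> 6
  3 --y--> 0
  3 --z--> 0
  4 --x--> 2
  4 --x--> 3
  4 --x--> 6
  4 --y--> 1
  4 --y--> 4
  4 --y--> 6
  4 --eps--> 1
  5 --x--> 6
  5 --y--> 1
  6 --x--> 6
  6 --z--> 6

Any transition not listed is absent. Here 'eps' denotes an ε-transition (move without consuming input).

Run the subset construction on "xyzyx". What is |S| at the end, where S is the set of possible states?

Start: ε-closure({0}) = {0, 1, 2}.
Read 'x': 0→{1, 4, 5}, 1→{5}, 2→{2, 3}; now {1, 2, 3, 4, 5}.
Read 'y': 1→{0, 1}, 2→{6}, 3→{0}, 4→{1, 4, 6}, 5→{1}; union {0, 1, 4, 6}; ε-closure = {0, 1, 2, 4, 6}.
Read 'z': 0→{5}, 1→{0, 2, 6}, 2→{3}, 4→∅, 6→{6}; union {0, 2, 3, 5, 6}; ε-closure = {0, 1, 2, 3, 5, 6}.
Read 'y': 0→∅, 1→{0, 1}, 2→{6}, 3→{0}, 5→{1}, 6→∅; union {0, 1, 6}; ε-closure = {0, 1, 2, 6}.
Read 'x': 0→{1, 4, 5}, 1→{5}, 2→{2, 3}, 6→{6}; now {1, 2, 3, 4, 5, 6}.
That set has 6 states.

6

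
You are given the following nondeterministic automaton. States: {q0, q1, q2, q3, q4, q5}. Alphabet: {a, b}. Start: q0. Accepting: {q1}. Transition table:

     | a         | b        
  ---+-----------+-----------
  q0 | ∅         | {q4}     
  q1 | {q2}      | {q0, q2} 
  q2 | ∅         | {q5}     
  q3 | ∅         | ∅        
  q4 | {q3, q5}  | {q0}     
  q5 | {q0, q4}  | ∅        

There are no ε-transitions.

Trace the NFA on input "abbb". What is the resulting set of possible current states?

Start in {q0}.
Read 'a': {q0} → ∅.
The set is empty and remains empty for the remaining 3 symbols.

∅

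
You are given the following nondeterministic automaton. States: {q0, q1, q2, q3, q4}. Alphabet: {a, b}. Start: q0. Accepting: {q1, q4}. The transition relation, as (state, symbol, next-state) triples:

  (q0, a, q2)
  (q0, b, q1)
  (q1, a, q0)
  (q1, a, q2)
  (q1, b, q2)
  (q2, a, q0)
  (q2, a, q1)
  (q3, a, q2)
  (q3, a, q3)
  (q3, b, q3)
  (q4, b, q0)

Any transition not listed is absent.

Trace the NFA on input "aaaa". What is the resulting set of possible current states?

{q0, q1, q2}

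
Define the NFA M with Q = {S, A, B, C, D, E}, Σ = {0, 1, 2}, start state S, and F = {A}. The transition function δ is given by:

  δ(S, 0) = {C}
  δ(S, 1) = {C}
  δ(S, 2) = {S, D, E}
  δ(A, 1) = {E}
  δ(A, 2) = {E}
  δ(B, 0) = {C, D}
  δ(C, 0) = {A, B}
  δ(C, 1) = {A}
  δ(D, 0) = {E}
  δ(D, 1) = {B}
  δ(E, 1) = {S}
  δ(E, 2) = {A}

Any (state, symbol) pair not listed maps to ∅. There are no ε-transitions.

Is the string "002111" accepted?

Yes

Start in {S}.
Read '0': {S} → {C}.
Read '0': {C} → {A, B}.
Read '2': {A, B} → {E}.
Read '1': {E} → {S}.
Read '1': {S} → {C}.
Read '1': {C} → {A}.
The final set {A} contains the accepting state A.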